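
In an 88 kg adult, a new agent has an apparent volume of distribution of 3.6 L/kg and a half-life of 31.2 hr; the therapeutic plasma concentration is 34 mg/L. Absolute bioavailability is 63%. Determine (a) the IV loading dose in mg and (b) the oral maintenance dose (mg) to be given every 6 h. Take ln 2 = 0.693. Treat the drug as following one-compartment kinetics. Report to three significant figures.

(a) 10800 mg; (b) 2280 mg

Vd(total) = 88 kg × 3.6 L/kg = 316.8 L
LD = Vd × C = 316.8 × 34 = 10770 mg
CL = 0.693 × Vd / t½ = 0.693 × 316.8 / 31.2 = 7.037 L/h
D = CL × Css × τ / F = 7.037 × 34 × 6 / 0.63 = 2279 mg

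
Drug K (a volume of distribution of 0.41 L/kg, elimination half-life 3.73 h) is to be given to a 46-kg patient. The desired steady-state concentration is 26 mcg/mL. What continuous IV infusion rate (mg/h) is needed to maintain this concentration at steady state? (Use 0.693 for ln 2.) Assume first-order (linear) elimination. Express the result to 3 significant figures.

Vd(total) = 46 kg × 0.41 L/kg = 18.86 L
CL = 0.693 × Vd / t½ = 0.693 × 18.86 / 3.73 = 3.504 L/h
Infusion rate = CL × Css = 3.504 × 26 = 91.10 mg/h

91.1 mg/h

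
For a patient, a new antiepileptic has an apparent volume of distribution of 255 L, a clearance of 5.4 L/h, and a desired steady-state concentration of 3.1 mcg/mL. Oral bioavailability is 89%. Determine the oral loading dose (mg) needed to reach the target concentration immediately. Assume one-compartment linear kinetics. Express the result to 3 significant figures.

888 mg

LD is governed by Vd — clearance does not enter the loading-dose calculation.
LD = Vd × C / F = 255.0 × 3.100 / 0.89 = 888.2 mg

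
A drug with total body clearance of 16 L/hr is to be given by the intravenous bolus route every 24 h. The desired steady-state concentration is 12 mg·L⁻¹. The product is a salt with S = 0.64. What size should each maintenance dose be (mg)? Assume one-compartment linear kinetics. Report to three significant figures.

D = CL × Css × τ / S = 16.00 × 12 × 24 / 0.64 = 7200 mg

7200 mg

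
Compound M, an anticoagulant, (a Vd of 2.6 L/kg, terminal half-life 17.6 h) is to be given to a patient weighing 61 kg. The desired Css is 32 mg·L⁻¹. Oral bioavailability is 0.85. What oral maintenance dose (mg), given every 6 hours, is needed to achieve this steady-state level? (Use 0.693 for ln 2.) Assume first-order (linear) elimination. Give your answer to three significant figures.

1410 mg

Vd(total) = 61 kg × 2.6 L/kg = 158.6 L
k = 0.693/17.6 = 0.03938 h⁻¹, so CL = k·Vd = 0.03938 × 158.6 = 6.246 L/h
D = CL × Css × τ / F = 6.246 × 32 × 6 / 0.85 = 1411 mg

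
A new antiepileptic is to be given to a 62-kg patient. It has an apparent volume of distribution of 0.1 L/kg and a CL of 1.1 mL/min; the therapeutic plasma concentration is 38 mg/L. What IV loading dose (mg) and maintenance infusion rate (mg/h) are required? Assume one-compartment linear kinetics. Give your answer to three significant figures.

Vd = 0.1 L/kg × 62 kg = 6.200 L
Loading dose = Vd × C = 6.200 × 38 = 235.6 mg
Convert clearance: 1.1 mL/min × 60 min/h ÷ 1000 mL/L = 0.06600 L/h
Infusion rate = 0.06600 L/h × 38 mg/L = 2.508 mg/h

(a) 236 mg; (b) 2.51 mg/h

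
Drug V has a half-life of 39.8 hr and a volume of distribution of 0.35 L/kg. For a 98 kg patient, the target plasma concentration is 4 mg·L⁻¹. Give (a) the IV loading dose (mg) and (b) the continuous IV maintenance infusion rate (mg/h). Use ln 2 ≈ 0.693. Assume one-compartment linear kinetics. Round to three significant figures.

Vd = 0.35 L/kg × 98 kg = 34.30 L
LD = Vd × C = 34.30 × 4 = 137.2 mg
CL = 0.693 × Vd / t½ = 0.693 × 34.30 / 39.8 = 0.5972 L/h
Infusion rate = CL × Css = 0.5972 × 4 = 2.389 mg/h

(a) 137 mg; (b) 2.39 mg/h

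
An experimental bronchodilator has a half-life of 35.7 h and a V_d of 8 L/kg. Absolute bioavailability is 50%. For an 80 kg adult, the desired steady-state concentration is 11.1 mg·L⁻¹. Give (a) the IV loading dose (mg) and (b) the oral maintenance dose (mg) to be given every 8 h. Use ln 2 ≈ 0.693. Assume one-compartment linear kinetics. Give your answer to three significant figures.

Vd = 8 L/kg × 80 kg = 640.0 L
LD = Vd × C = 640.0 × 11.1 = 7104 mg
CL = 0.693 × Vd / t½ = 0.693 × 640.0 / 35.7 = 12.42 L/h
D = CL × Css × τ / F = 12.42 × 11.1 × 8 / 0.5 = 2206 mg

(a) 7100 mg; (b) 2210 mg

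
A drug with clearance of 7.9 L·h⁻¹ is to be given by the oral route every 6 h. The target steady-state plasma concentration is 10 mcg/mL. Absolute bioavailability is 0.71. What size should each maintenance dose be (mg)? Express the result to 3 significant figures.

At steady state, dose per interval replaces the amount cleared in that interval: F·D/τ = CL·Css.
D = CL × Css × τ / F = 7.900 × 10 × 6 / 0.71 = 667.6 mg

668 mg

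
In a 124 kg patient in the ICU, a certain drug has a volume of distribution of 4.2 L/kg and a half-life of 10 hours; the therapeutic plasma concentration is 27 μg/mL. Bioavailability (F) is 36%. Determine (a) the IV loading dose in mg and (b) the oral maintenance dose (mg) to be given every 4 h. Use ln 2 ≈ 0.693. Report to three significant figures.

Total Vd = 4.2 × 124 = 520.8 L
LD = Vd × C = 520.8 × 27 = 14060 mg
CL = 0.693 × Vd / t½ = 0.693 × 520.8 / 10 = 36.09 L/h
D = CL × Css × τ / F = 36.09 × 27 × 4 / 0.36 = 10830 mg

(a) 14100 mg; (b) 10800 mg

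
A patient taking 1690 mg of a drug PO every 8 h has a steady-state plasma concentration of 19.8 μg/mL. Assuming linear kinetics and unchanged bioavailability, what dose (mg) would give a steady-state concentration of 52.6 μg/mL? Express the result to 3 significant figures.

With linear kinetics, Css is proportional to dose rate (D/τ) at fixed clearance.
D₂ = D₁ × (Css,target / Css,current) = 1690 × 52.6/19.8 = 4490 mg

4490 mg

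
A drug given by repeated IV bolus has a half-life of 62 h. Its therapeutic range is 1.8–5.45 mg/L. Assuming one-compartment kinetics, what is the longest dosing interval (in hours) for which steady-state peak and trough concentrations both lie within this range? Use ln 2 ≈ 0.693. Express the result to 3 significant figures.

k = 0.693 / t½ = 0.693 / 62 = 0.01118 h⁻¹
Between IV bolus doses, concentration decays as C = C₀·e^(−kτ), so C_peak/C_trough = e^(kτ).
τ_max = ln(C_peak/C_trough) / k = ln(5.45/1.8) / 0.01118 = 1.108 / 0.01118 = 99.11 h

99.1 h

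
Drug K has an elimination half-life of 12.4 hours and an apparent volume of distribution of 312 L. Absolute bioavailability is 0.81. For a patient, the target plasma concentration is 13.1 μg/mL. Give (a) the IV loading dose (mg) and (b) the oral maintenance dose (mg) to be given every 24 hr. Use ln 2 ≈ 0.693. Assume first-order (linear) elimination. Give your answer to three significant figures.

(a) 4090 mg; (b) 6770 mg

LD = Vd × C = 312.0 × 13.1 = 4087 mg
CL = 0.693 × Vd / t½ = 0.693 × 312.0 / 12.4 = 17.44 L/h
D = CL × Css × τ / F = 17.44 × 13.1 × 24 / 0.81 = 6769 mg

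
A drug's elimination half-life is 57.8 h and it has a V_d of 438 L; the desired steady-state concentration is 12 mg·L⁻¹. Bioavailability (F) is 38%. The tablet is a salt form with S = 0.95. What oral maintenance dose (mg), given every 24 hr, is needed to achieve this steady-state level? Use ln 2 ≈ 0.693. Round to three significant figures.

CL = ln 2 · Vd / t½ = 0.693 × 438.0 / 57.8 = 5.251 L/h
D = CL × Css × τ / F / S = 5.251 × 12 × 24 / 0.38 / 0.95 = 4189 mg

4190 mg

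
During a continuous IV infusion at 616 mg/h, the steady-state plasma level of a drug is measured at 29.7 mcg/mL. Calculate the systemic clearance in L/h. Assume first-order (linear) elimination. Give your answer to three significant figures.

At steady state, infusion rate = CL × Css, so CL = rate / Css.
CL = 616 / 29.7 = 20.74 L/h

20.7 L/h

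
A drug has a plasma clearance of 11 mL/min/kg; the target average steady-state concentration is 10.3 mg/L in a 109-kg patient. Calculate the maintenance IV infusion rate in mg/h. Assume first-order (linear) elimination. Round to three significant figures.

CL = 11 mL/min/kg × 109 kg = 1199 mL/min = 1199 × 60/1000 = 71.94 L/h
Infusion rate = CL · Css = 71.94 L/h × 10.3 mg/L = 741.0 mg/h

741 mg/h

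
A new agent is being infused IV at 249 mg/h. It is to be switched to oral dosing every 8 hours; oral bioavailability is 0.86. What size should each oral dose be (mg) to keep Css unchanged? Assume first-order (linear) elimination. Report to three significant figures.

2320 mg

To maintain the same Css, the systemic dosing rate must be unchanged: F·D/τ = infusion rate.
D = rate × τ / F = 249 × 8 / 0.86 = 2316 mg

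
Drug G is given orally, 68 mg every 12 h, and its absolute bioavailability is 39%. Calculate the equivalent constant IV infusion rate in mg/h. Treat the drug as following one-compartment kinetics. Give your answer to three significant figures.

Equivalent systemic input: infusion rate = F·D/τ.
Rate = 0.39 × 68 / 12 = 2.210 mg/h

2.21 mg/h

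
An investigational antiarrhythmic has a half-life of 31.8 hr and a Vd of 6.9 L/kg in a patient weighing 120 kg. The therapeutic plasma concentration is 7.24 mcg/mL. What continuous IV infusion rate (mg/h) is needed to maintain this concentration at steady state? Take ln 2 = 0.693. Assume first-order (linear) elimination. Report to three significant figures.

Total Vd = 6.9 × 120 = 828.0 L
CL = 0.693 × Vd / t½ = 0.693 × 828.0 / 31.8 = 18.04 L/h
Infusion rate = CL × Css = 18.04 × 7.24 = 130.6 mg/h

131 mg/h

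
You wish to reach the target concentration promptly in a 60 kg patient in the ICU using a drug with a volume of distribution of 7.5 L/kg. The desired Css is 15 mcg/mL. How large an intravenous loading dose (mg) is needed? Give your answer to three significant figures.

6750 mg

Vd = 7.5 L/kg × 60 kg = 450.0 L
LD = Vd × C = 450.0 × 15.00 = 6750 mg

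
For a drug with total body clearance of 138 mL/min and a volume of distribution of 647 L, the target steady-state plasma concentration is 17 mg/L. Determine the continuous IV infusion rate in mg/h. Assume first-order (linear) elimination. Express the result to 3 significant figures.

141 mg/h

CL = 138 mL/min × 60/1000 = 8.280 L/h
At steady state, infusion rate equals elimination rate: rate in = CL × Css.
Infusion rate = CL · Css = 8.280 L/h × 17 mg/L = 140.8 mg/h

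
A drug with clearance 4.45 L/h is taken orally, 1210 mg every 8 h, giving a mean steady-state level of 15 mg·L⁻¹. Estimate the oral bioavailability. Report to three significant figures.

0.441

F·D/τ = CL·Css at steady state → F = CL·Css·τ / D.
F = 4.45 × 15 × 8 / 1210 = 0.441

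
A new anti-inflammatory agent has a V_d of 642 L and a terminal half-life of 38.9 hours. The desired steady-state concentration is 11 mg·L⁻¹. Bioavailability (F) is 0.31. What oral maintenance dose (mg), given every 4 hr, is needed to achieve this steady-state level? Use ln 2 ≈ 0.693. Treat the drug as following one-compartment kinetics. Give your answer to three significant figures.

CL = ln 2 · Vd / t½ = 0.693 × 642.0 / 38.9 = 11.44 L/h
D = CL × Css × τ / F = 11.44 × 11 × 4 / 0.31 = 1624 mg

1620 mg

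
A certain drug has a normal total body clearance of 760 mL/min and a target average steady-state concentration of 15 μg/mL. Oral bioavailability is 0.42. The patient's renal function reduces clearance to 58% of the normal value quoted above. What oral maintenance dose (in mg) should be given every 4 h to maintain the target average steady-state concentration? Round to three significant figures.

3780 mg

CL = 760 mL/min = 760 × 0.06 = 45.60 L/h
Patient clearance = 0.58 × 45.60 = 26.45 L/h
At steady state, dose per interval replaces the amount cleared in that interval: F·D/τ = CL·Css.
D = CL × Css × τ / F = 26.45 × 15 × 4 / 0.42 = 3779 mg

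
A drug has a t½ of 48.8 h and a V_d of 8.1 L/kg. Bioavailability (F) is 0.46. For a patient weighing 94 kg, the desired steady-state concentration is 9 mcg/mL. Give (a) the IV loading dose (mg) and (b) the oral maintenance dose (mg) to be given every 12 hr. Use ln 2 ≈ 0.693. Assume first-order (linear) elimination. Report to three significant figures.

Total Vd = 8.1 × 94 = 761.4 L
LD = Vd × C = 761.4 × 9 = 6853 mg
CL = 0.693 × Vd / t½ = 0.693 × 761.4 / 48.8 = 10.81 L/h
D = CL × Css × τ / F = 10.81 × 9 × 12 / 0.46 = 2538 mg

(a) 6850 mg; (b) 2540 mg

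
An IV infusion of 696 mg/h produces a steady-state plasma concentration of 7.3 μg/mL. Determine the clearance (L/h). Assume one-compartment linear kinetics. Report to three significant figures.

95.3 L/h

At steady state, infusion rate = CL × Css, so CL = rate / Css.
CL = 696 / 7.3 = 95.34 L/h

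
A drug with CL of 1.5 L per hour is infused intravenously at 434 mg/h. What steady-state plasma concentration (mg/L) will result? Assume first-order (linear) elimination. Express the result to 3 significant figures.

Css = rate / CL = 434 / 1.500 = 289.3 mg/L

289 mg/L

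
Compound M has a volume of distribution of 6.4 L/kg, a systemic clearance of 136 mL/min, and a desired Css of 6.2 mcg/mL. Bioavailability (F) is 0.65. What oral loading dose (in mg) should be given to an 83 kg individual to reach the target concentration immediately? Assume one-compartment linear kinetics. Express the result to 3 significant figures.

Vd = 6.4 L/kg × 83 kg = 531.2 L
LD = Vd × C / F = 531.2 × 6.200 / 0.65 = 5067 mg

5070 mg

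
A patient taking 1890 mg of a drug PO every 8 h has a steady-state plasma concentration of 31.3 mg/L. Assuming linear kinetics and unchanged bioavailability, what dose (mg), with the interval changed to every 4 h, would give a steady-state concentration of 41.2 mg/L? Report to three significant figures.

For first-order elimination, Css ∝ F·D/(CL·τ); F and CL are unchanged, so Css ∝ D/τ.
D₂ = D₁ × (Css,target / Css,current) × (τ₂/τ₁) = 1890 × (41.2/31.3) × (4/8) = 1244 mg

1240 mg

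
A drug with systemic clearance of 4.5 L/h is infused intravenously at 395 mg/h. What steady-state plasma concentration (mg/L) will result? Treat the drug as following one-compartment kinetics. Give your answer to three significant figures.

87.8 mg/L

Css = rate / CL = 395 / 4.500 = 87.78 mg/L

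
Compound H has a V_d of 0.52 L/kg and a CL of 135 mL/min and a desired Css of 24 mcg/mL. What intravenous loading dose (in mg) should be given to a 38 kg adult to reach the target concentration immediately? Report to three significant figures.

Vd(total) = 38 kg × 0.52 L/kg = 19.76 L
LD is governed by Vd — clearance does not enter the loading-dose calculation.
LD = Vd × C = 19.76 × 24.00 = 474.2 mg

474 mg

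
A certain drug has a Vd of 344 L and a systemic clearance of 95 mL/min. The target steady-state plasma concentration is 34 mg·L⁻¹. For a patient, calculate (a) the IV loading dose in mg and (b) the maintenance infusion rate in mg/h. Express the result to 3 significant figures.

(a) 11700 mg; (b) 194 mg/h

LD = Vd · C_target = 344.0 × 34 = 11700 mg
CL = 95 mL/min = 95 × 0.06 = 5.700 L/h
Infusion rate = 5.700 L/h × 34 mg/L = 193.8 mg/h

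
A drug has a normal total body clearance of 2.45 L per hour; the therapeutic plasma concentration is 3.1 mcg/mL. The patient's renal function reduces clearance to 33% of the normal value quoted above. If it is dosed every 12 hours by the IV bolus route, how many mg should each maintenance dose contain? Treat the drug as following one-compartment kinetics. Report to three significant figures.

30.1 mg

Patient clearance = 0.33 × 2.450 = 0.8085 L/h
D = CL × Css × τ = 0.8085 × 3.1 × 12 = 30.08 mg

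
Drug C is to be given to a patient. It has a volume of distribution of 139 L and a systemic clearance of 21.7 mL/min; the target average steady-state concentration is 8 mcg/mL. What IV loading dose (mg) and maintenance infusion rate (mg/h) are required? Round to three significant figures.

Loading dose = Vd × C = 139.0 × 8 = 1112 mg
Convert clearance: 21.7 mL/min × 60 min/h ÷ 1000 mL/L = 1.302 L/h
Maintenance: replace elimination → rate = CL × Css = 1.302 × 8 = 10.42 mg/h

(a) 1110 mg; (b) 10.4 mg/h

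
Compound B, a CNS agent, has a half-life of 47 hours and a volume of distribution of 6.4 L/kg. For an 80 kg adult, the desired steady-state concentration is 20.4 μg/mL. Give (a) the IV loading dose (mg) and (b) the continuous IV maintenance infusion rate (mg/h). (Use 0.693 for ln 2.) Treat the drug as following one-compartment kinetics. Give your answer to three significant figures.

(a) 10400 mg; (b) 154 mg/h

Vd = 6.4 L/kg × 80 kg = 512.0 L
LD = Vd × C = 512.0 × 20.4 = 10440 mg
CL = 0.693 × Vd / t½ = 0.693 × 512.0 / 47 = 7.549 L/h
Infusion rate = CL × Css = 7.549 × 20.4 = 154.0 mg/h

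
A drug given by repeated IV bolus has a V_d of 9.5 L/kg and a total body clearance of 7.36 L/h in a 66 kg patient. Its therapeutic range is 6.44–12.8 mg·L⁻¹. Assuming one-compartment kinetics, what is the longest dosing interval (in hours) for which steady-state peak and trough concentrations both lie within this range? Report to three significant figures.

58.5 h

Vd = 9.5 L/kg × 66 kg = 627.0 L
k = CL / Vd = 7.360 / 627.0 = 0.01174 h⁻¹
Between IV bolus doses, concentration decays as C = C₀·e^(−kτ), so C_peak/C_trough = e^(kτ).
τ_max = ln(C_peak/C_trough) / k = ln(12.8/6.44) / 0.01174 = 0.6869 / 0.01174 = 58.51 h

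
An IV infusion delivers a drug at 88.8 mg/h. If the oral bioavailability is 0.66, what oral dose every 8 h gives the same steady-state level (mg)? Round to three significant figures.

To maintain the same Css, the systemic dosing rate must be unchanged: F·D/τ = infusion rate.
D = rate × τ / F = 88.8 × 8 / 0.66 = 1076 mg

1080 mg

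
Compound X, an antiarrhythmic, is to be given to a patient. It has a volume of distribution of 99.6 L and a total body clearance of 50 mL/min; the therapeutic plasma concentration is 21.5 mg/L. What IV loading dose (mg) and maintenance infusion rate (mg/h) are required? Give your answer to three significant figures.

Loading: fill Vd to C_target → 99.60 L × 21.5 mg/L = 2141 mg
Convert clearance: 50 mL/min × 60 min/h ÷ 1000 mL/L = 3.000 L/h
Infusion rate = 3.000 L/h × 21.5 mg/L = 64.50 mg/h

(a) 2140 mg; (b) 64.5 mg/h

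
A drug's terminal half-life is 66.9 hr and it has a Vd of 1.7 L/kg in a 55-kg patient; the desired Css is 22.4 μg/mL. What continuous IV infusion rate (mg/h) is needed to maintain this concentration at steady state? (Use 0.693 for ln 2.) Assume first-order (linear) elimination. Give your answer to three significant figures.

Vd = 1.7 L/kg × 55 kg = 93.50 L
CL = 0.693 × Vd / t½ = 0.693 × 93.50 / 66.9 = 0.9685 L/h
Infusion rate = CL × Css = 0.9685 × 22.4 = 21.69 mg/h

21.7 mg/h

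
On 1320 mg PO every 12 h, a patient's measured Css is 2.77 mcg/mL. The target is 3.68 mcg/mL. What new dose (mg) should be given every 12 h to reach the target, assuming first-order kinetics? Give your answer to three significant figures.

1750 mg

For first-order elimination, Css ∝ F·D/(CL·τ); F and CL are unchanged, so Css ∝ D/τ.
D₂ = D₁ × (Css,target / Css,current) = 1320 × 3.68/2.77 = 1754 mg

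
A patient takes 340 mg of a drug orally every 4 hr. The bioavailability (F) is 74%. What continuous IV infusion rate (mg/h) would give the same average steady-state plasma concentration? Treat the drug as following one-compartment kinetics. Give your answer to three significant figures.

62.9 mg/h

Equivalent systemic input: infusion rate = F·D/τ.
Rate = 0.74 × 340 / 4 = 62.90 mg/h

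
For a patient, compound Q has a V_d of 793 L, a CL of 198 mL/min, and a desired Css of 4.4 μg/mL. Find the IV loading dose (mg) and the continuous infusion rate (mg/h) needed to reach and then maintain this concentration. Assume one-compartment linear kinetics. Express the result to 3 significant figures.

Loading: fill Vd to C_target → 793.0 L × 4.4 mg/L = 3489 mg
CL = 198 mL/min × 60/1000 = 11.88 L/h
Maintenance infusion rate = CL × Css = 11.88 × 4.4 = 52.27 mg/h

(a) 3490 mg; (b) 52.3 mg/h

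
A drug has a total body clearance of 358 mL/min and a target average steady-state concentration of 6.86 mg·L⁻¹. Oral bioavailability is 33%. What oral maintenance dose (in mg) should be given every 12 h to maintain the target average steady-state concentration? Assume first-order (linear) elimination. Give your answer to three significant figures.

5360 mg

Convert clearance: 358 mL/min × 60 min/h ÷ 1000 mL/L = 21.48 L/h
D = CL × Css × τ / F = 21.48 × 6.86 × 12 / 0.33 = 5358 mg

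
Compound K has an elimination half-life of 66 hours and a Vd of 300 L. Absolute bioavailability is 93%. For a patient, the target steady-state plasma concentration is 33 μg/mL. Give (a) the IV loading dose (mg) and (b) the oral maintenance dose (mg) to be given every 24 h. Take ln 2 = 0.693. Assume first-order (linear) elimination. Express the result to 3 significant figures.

LD = Vd × C = 300.0 × 33 = 9900 mg
CL = 0.693 × Vd / t½ = 0.693 × 300.0 / 66 = 3.150 L/h
D = CL × Css × τ / F = 3.150 × 33 × 24 / 0.93 = 2683 mg

(a) 9900 mg; (b) 2680 mg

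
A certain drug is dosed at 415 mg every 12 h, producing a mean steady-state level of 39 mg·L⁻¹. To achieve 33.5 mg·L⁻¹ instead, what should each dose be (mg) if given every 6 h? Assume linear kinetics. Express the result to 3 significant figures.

178 mg

With linear kinetics, Css is proportional to dose rate (D/τ) at fixed clearance.
D₂ = D₁ × (Css,target / Css,current) × (τ₂/τ₁) = 415 × (33.5/39) × (6/12) = 178.2 mg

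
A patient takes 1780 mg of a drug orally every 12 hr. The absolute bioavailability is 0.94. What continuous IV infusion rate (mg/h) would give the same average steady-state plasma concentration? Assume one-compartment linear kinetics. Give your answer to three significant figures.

139 mg/h

Equivalent systemic input: infusion rate = F·D/τ.
Rate = 0.94 × 1780 / 12 = 139.4 mg/h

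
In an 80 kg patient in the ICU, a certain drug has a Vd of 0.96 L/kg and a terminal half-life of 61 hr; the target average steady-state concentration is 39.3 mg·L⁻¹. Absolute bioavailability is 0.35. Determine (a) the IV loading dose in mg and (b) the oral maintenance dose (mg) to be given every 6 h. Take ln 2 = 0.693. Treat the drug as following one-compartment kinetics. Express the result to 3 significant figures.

(a) 3020 mg; (b) 588 mg

Vd(total) = 80 kg × 0.96 L/kg = 76.80 L
LD = Vd × C = 76.80 × 39.3 = 3018 mg
CL = 0.693 × Vd / t½ = 0.693 × 76.80 / 61 = 0.8725 L/h
D = CL × Css × τ / F = 0.8725 × 39.3 × 6 / 0.35 = 587.8 mg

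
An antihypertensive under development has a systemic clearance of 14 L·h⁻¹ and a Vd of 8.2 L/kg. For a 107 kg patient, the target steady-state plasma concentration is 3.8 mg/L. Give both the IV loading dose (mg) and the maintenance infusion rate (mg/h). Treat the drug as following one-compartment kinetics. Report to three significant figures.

Total Vd = 8.2 × 107 = 877.4 L
Loading dose = Vd × C = 877.4 × 3.8 = 3334 mg
Maintenance infusion rate = CL × Css = 14.00 × 3.8 = 53.20 mg/h

(a) 3330 mg; (b) 53.2 mg/h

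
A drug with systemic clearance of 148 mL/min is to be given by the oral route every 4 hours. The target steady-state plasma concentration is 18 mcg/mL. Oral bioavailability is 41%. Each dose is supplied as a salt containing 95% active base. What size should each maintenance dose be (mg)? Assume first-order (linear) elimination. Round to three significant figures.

Convert clearance: 148 mL/min × 60 min/h ÷ 1000 mL/L = 8.880 L/h
D = CL × Css × τ / F / S = 8.880 × 18 × 4 / 0.41 / 0.95 = 1641 mg

1640 mg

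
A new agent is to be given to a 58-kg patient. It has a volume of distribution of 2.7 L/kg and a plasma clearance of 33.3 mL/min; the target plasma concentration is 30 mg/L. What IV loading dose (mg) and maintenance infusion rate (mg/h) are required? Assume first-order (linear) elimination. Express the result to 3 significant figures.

(a) 4700 mg; (b) 59.9 mg/h

Vd(total) = 58 kg × 2.7 L/kg = 156.6 L
LD = Vd · C_target = 156.6 × 30 = 4698 mg
CL = 33.3 mL/min × 60/1000 = 1.998 L/h
Maintenance: replace elimination → rate = CL × Css = 1.998 × 30 = 59.94 mg/h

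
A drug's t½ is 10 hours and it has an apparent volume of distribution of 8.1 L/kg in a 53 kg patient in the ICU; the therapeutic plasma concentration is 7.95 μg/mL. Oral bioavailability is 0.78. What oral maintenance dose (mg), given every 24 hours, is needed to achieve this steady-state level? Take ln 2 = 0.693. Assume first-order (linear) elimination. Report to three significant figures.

7280 mg

Vd = 8.1 L/kg × 53 kg = 429.3 L
CL = 0.693 × Vd / t½ = 0.693 × 429.3 / 10 = 29.75 L/h
D = CL × Css × τ / F = 29.75 × 7.95 × 24 / 0.78 = 7277 mg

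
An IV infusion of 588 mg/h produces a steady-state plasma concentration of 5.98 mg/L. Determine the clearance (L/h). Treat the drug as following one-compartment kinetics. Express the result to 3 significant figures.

At steady state, infusion rate = CL × Css, so CL = rate / Css.
CL = 588 / 5.98 = 98.33 L/h

98.3 L/h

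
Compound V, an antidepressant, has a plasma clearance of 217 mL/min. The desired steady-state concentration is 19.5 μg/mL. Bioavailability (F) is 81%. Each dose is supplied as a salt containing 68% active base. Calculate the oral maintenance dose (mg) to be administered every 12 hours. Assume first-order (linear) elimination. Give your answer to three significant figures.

5530 mg

CL = 217 mL/min × 60/1000 = 13.02 L/h
D = CL × Css × τ / F / S = 13.02 × 19.5 × 12 / 0.81 / 0.68 = 5531 mg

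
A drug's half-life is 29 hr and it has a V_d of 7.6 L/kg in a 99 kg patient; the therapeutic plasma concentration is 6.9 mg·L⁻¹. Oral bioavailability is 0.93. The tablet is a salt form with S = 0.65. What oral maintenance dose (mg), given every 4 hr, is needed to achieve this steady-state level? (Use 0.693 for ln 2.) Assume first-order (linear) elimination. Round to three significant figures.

Vd = 7.6 L/kg × 99 kg = 752.4 L
CL = 0.693 × Vd / t½ = 0.693 × 752.4 / 29 = 17.98 L/h
D = CL × Css × τ / F / S = 17.98 × 6.9 × 4 / 0.93 / 0.65 = 820.9 mg

821 mg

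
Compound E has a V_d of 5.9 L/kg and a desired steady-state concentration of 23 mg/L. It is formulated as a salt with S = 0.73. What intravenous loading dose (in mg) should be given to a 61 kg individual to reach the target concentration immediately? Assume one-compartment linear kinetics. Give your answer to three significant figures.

Vd = 5.9 L/kg × 61 kg = 359.9 L
LD = Vd × C / S = 359.9 × 23.00 / 0.73 = 11340 mg

11300 mg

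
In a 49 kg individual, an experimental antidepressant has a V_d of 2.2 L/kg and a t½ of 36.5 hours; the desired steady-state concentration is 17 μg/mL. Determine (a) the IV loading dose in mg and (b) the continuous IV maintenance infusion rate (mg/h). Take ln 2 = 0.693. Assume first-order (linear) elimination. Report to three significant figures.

Total Vd = 2.2 × 49 = 107.8 L
LD = Vd × C = 107.8 × 17 = 1833 mg
CL = 0.693 × Vd / t½ = 0.693 × 107.8 / 36.5 = 2.047 L/h
Infusion rate = CL × Css = 2.047 × 17 = 34.80 mg/h

(a) 1830 mg; (b) 34.8 mg/h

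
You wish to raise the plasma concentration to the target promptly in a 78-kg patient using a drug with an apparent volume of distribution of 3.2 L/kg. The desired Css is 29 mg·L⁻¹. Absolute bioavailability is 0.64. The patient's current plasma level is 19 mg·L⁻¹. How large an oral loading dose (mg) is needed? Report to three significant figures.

3900 mg

Total Vd = 3.2 × 78 = 249.6 L
The loading dose fills Vd to the target concentration.
Concentration deficit ΔC = 29 − 19 = 10.00 mg/L
LD = Vd × ΔC / F = 249.6 × 10.00 / 0.64 = 3900 mg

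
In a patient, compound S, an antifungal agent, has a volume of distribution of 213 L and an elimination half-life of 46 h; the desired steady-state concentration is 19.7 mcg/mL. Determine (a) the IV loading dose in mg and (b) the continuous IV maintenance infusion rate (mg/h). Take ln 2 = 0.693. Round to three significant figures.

(a) 4200 mg; (b) 63.2 mg/h

LD = Vd × C = 213.0 × 19.7 = 4196 mg
CL = 0.693 × Vd / t½ = 0.693 × 213.0 / 46 = 3.209 L/h
Infusion rate = CL × Css = 3.209 × 19.7 = 63.22 mg/h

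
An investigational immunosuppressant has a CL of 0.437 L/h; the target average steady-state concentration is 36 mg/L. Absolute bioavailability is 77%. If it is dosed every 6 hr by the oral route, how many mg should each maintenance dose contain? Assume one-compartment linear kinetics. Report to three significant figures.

123 mg

D = CL × Css × τ / F = 0.4370 × 36 × 6 / 0.77 = 122.6 mg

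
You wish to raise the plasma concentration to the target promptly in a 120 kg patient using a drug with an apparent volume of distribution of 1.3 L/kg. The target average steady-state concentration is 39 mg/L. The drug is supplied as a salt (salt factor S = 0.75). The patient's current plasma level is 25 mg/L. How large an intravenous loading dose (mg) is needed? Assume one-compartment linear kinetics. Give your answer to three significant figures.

Vd(total) = 120 kg × 1.3 L/kg = 156.0 L
The loading dose fills Vd to the target concentration.
Concentration deficit ΔC = 39 − 25 = 14.00 mg/L
LD = Vd × ΔC / S = 156.0 × 14.00 / 0.75 = 2912 mg

2910 mg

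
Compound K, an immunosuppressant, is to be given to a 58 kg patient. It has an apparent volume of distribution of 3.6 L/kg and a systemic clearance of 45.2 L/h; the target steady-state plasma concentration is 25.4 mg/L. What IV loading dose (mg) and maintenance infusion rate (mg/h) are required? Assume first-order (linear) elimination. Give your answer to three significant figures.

(a) 5300 mg; (b) 1150 mg/h

Total Vd = 3.6 × 58 = 208.8 L
Loading: fill Vd to C_target → 208.8 L × 25.4 mg/L = 5304 mg
Maintenance infusion rate = CL × Css = 45.20 × 25.4 = 1148 mg/h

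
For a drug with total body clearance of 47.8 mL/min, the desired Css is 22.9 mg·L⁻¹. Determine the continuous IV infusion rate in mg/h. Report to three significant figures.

CL = 47.8 mL/min = 47.8 × 0.06 = 2.868 L/h
At steady state, infusion rate equals elimination rate: rate in = CL × Css.
Rate = CL × Css = 2.868 × 22.9 = 65.68 mg/h

65.7 mg/h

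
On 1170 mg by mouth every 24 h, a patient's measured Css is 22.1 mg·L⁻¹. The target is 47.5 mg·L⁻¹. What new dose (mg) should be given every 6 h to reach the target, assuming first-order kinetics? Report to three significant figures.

629 mg

With linear kinetics, Css is proportional to dose rate (D/τ) at fixed clearance.
D₂ = D₁ × (Css,target / Css,current) × (τ₂/τ₁) = 1170 × (47.5/22.1) × (6/24) = 628.7 mg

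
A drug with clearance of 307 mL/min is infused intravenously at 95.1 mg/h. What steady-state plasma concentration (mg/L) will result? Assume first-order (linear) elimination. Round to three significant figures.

5.16 mg/L

CL = 307 mL/min = 307 × 0.06 = 18.42 L/h
Css = rate / CL = 95.1 / 18.42 = 5.163 mg/L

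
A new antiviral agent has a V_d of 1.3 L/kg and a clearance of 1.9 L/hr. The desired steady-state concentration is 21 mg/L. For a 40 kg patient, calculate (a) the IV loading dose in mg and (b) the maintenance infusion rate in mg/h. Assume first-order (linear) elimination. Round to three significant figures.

(a) 1090 mg; (b) 39.9 mg/h

Total Vd = 1.3 × 40 = 52.00 L
Loading dose = Vd × C = 52.00 × 21 = 1092 mg
Maintenance: replace elimination → rate = CL × Css = 1.900 × 21 = 39.90 mg/h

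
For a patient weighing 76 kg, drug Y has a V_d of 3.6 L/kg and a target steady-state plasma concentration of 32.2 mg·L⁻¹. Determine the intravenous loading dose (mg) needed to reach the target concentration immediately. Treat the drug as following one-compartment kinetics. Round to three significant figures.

8810 mg

Vd = 3.6 L/kg × 76 kg = 273.6 L
LD = Vd × C = 273.6 × 32.20 = 8810 mg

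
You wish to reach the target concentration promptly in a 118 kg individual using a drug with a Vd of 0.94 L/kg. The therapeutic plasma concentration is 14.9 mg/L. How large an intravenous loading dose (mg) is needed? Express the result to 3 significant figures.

Total Vd = 0.94 × 118 = 110.9 L
LD = Vd × C = 110.9 × 14.90 = 1652 mg

1650 mg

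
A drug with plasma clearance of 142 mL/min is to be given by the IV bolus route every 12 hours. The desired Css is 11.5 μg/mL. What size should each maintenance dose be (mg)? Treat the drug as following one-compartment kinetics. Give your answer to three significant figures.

1180 mg

CL = 142 mL/min × 60/1000 = 8.520 L/h
At steady state, dose per interval replaces the amount cleared in that interval: D/τ = CL·Css.
D = CL × Css × τ = 8.520 × 11.5 × 12 = 1176 mg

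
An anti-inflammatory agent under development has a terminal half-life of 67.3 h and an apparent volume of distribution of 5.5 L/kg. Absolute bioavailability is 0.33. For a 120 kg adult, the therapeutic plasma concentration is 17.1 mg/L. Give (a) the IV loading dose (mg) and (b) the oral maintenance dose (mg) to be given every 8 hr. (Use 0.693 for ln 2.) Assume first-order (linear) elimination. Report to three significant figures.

(a) 11300 mg; (b) 2820 mg

Vd(total) = 120 kg × 5.5 L/kg = 660.0 L
LD = Vd × C = 660.0 × 17.1 = 11290 mg
CL = 0.693 × Vd / t½ = 0.693 × 660.0 / 67.3 = 6.796 L/h
D = CL × Css × τ / F = 6.796 × 17.1 × 8 / 0.33 = 2817 mg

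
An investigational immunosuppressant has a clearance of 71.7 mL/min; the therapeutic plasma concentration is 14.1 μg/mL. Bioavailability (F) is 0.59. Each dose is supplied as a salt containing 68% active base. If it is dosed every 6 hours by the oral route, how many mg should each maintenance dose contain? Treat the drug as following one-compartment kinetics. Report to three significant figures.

907 mg

CL = 71.7 mL/min = 71.7 × 0.06 = 4.302 L/h
D = CL × Css × τ / F / S = 4.302 × 14.1 × 6 / 0.59 / 0.68 = 907.2 mg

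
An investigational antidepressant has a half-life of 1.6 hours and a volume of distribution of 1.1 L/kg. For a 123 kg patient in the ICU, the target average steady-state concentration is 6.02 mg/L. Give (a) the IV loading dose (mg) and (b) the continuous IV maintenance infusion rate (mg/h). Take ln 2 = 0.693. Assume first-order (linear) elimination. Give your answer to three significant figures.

Vd = 1.1 L/kg × 123 kg = 135.3 L
LD = Vd × C = 135.3 × 6.02 = 814.5 mg
CL = 0.693 × Vd / t½ = 0.693 × 135.3 / 1.6 = 58.60 L/h
Infusion rate = CL × Css = 58.60 × 6.02 = 352.8 mg/h

(a) 815 mg; (b) 353 mg/h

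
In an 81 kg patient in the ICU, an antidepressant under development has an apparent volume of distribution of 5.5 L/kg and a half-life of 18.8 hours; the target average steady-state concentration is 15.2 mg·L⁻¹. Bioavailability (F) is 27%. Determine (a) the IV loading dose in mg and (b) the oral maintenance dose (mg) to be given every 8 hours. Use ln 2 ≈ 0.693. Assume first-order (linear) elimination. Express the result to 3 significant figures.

Vd = 5.5 L/kg × 81 kg = 445.5 L
LD = Vd × C = 445.5 × 15.2 = 6772 mg
CL = 0.693 × Vd / t½ = 0.693 × 445.5 / 18.8 = 16.42 L/h
D = CL × Css × τ / F = 16.42 × 15.2 × 8 / 0.27 = 7395 mg

(a) 6770 mg; (b) 7400 mg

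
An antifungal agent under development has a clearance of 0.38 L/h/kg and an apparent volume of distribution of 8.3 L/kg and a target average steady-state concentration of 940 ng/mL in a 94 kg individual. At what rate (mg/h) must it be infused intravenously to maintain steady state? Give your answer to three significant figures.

CL = 0.38 L/h/kg × 94 kg = 35.72 L/h
C = 940 ng/mL = 0.9400 mg/L
Vd does not affect the maintenance rate; only clearance governs steady-state input.
R₀ = 35.72 × 0.94 = 33.58 mg/h

33.6 mg/h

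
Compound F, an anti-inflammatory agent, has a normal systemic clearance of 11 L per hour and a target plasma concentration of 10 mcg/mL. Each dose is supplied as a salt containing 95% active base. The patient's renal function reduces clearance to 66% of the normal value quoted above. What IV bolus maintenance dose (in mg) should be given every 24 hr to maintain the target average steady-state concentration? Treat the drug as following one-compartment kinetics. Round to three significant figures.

1830 mg

Patient clearance = 0.66 × 11.00 = 7.260 L/h
At steady state, dose per interval replaces the amount cleared in that interval: S·D/τ = CL·Css.
D = CL × Css × τ / S = 7.260 × 10 × 24 / 0.95 = 1834 mg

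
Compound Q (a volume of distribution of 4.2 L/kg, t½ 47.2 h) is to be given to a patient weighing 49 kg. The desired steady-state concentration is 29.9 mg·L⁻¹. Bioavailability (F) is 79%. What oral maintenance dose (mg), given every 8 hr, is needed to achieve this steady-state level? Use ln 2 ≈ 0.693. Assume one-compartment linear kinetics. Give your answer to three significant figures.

915 mg

Vd(total) = 49 kg × 4.2 L/kg = 205.8 L
CL = ln 2 · Vd / t½ = 0.693 × 205.8 / 47.2 = 3.022 L/h
D = CL × Css × τ / F = 3.022 × 29.9 × 8 / 0.79 = 915.0 mg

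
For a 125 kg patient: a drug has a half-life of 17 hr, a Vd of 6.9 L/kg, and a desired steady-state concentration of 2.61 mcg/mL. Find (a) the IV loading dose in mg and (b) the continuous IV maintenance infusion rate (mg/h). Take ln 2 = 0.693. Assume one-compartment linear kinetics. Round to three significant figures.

Vd = 6.9 L/kg × 125 kg = 862.5 L
LD = Vd × C = 862.5 × 2.61 = 2251 mg
CL = 0.693 × Vd / t½ = 0.693 × 862.5 / 17 = 35.16 L/h
Infusion rate = CL × Css = 35.16 × 2.61 = 91.77 mg/h

(a) 2250 mg; (b) 91.8 mg/h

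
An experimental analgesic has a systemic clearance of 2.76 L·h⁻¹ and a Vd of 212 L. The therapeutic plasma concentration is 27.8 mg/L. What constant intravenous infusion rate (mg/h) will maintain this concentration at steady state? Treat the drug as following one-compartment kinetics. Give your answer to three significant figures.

Vd does not affect the maintenance rate; only clearance governs steady-state input.
R₀ = 2.760 × 27.8 = 76.73 mg/h

76.7 mg/h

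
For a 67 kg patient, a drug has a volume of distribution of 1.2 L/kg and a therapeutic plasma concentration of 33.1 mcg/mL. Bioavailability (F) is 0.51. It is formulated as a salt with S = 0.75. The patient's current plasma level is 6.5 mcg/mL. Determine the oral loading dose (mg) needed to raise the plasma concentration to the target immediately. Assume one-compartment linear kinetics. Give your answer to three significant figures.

Vd = 1.2 L/kg × 67 kg = 80.40 L
Concentration deficit ΔC = 33.1 − 6.5 = 26.60 mg/L
LD = Vd × ΔC / F / S = 80.40 × 26.60 / 0.51 / 0.75 = 5591 mg

5590 mg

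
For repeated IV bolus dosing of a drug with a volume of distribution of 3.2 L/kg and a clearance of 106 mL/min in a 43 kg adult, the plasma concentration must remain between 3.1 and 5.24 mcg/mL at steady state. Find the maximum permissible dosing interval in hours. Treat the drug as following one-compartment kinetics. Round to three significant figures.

11.4 h

Vd(total) = 43 kg × 3.2 L/kg = 137.6 L
Convert clearance: 106 mL/min × 60 min/h ÷ 1000 mL/L = 6.360 L/h
k = CL / Vd = 6.360 / 137.6 = 0.04622 h⁻¹
Between IV bolus doses, concentration decays as C = C₀·e^(−kτ), so C_peak/C_trough = e^(kτ).
τ_max = ln(C_peak/C_trough) / k = ln(5.24/3.1) / 0.04622 = 0.5249 / 0.04622 = 11.36 h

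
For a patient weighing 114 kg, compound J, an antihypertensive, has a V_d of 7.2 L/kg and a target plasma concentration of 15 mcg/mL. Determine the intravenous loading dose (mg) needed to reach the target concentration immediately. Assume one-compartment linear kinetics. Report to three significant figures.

12300 mg

Total Vd = 7.2 × 114 = 820.8 L
LD = Vd × C = 820.8 × 15.00 = 12310 mg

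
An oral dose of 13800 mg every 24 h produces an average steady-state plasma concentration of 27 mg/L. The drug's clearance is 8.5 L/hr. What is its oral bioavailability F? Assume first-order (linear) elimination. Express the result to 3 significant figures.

F·D/τ = CL·Css at steady state → F = CL·Css·τ / D.
F = 8.5 × 27 × 24 / 13800 = 0.399

0.399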